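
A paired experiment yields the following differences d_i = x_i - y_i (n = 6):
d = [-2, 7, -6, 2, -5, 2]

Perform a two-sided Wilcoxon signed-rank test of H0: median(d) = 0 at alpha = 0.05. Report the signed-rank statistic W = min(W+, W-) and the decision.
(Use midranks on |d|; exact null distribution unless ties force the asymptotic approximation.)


Step 1: Drop any zero differences (none here) and take |d_i|.
|d| = [2, 7, 6, 2, 5, 2]
Step 2: Midrank |d_i| (ties get averaged ranks).
ranks: |2|->2, |7|->6, |6|->5, |2|->2, |5|->4, |2|->2
Step 3: Attach original signs; sum ranks with positive sign and with negative sign.
W+ = 6 + 2 + 2 = 10
W- = 2 + 5 + 4 = 11
(Check: W+ + W- = 21 should equal n(n+1)/2 = 21.)
Step 4: Test statistic W = min(W+, W-) = 10.
Step 5: Ties in |d|, so use the tie-corrected normal approximation.
        E[W] = n(n+1)/4 = 6*7/4 = 10.5.
        Tie groups: |d|=2 (t=3); sum(t^3 - t) = 24.
        Var[W] = n(n+1)(2n+1)/24 - sum(t^3-t)/48 = 546/24 - 24/48 = 22.25.
        z = (W - E[W]) / sqrt(Var[W]) = (10 - 10.5) / 4.7170 = -0.1060.
        Two-sided p = 2*Phi(z) = 0.915583.
Step 6: alpha = 0.05. fail to reject H0.

W+ = 10, W- = 11, W = min = 10, p = 0.915583, fail to reject H0.


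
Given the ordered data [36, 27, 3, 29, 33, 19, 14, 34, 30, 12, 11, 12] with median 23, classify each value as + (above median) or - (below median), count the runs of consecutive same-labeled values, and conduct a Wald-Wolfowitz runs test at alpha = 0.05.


Step 1: Compute median = 23; label A = above, B = below.
Labels in order: AABAABBAABBB  (n_A = 6, n_B = 6)
Step 2: Count runs R = 6.
Step 3: Under H0 (random ordering), E[R] = 2*n_A*n_B/(n_A+n_B) + 1 = 2*6*6/12 + 1 = 7.0000.
        Var[R] = 2*n_A*n_B*(2*n_A*n_B - n_A - n_B) / ((n_A+n_B)^2 * (n_A+n_B-1)) = 4320/1584 = 2.7273.
        SD[R] = 1.6514.
Step 4: Continuity-corrected z = (R + 0.5 - E[R]) / SD[R] = (6 + 0.5 - 7.0000) / 1.6514 = -0.3028.
Step 5: Two-sided p-value via normal approximation = 2*(1 - Phi(|z|)) = 0.762069.
Step 6: alpha = 0.05. fail to reject H0.

R = 6, z = -0.3028, p = 0.762069, fail to reject H0.


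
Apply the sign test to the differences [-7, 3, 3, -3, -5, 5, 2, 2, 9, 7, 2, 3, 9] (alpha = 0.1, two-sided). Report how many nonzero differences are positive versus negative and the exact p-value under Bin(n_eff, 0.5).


Step 1: Discard zero differences. Original n = 13; n_eff = number of nonzero differences = 13.
Nonzero differences (with sign): -7, +3, +3, -3, -5, +5, +2, +2, +9, +7, +2, +3, +9
Step 2: Count signs: positive = 10, negative = 3.
Step 3: Under H0: P(positive) = 0.5, so the number of positives S ~ Bin(13, 0.5).
Step 4: Two-sided exact p-value = sum of Bin(13,0.5) probabilities at or below the observed probability = 0.092285.
Step 5: alpha = 0.1. reject H0.

n_eff = 13, pos = 10, neg = 3, p = 0.092285, reject H0.


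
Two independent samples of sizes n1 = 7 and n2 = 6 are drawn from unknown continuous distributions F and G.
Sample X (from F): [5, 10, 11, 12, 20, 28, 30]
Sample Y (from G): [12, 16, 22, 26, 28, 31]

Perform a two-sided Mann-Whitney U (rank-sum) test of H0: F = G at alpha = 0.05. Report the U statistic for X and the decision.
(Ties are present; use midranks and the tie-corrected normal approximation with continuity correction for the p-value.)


Step 1: Combine and sort all 13 observations; assign midranks.
sorted (value, group): (5,X), (10,X), (11,X), (12,X), (12,Y), (16,Y), (20,X), (22,Y), (26,Y), (28,X), (28,Y), (30,X), (31,Y)
ranks: 5->1, 10->2, 11->3, 12->4.5, 12->4.5, 16->6, 20->7, 22->8, 26->9, 28->10.5, 28->10.5, 30->12, 31->13
Step 2: Rank sum for X: R1 = 1 + 2 + 3 + 4.5 + 7 + 10.5 + 12 = 40.
Step 3: U_X = R1 - n1(n1+1)/2 = 40 - 7*8/2 = 40 - 28 = 12.
       U_Y = n1*n2 - U_X = 42 - 12 = 30.
Step 4: Ties are present, so use the tie-corrected normal approximation (with continuity correction) for the p-value.
Step 5: p-value = 0.223363; compare to alpha = 0.05. fail to reject H0.

U_X = 12, p = 0.223363, fail to reject H0 at alpha = 0.05.


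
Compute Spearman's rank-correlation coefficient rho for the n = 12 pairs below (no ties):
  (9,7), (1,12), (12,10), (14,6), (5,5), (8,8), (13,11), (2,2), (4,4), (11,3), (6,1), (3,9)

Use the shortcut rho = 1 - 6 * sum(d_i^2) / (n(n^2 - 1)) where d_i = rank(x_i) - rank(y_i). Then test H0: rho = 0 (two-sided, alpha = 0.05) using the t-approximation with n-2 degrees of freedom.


Step 1: Rank x and y separately (midranks; no ties here).
rank(x): 9->8, 1->1, 12->10, 14->12, 5->5, 8->7, 13->11, 2->2, 4->4, 11->9, 6->6, 3->3
rank(y): 7->7, 12->12, 10->10, 6->6, 5->5, 8->8, 11->11, 2->2, 4->4, 3->3, 1->1, 9->9
Step 2: d_i = R_x(i) - R_y(i); compute d_i^2.
  (8-7)^2=1, (1-12)^2=121, (10-10)^2=0, (12-6)^2=36, (5-5)^2=0, (7-8)^2=1, (11-11)^2=0, (2-2)^2=0, (4-4)^2=0, (9-3)^2=36, (6-1)^2=25, (3-9)^2=36
sum(d^2) = 256.
Step 3: rho = 1 - 6*256 / (12*(12^2 - 1)) = 1 - 1536/1716 = 0.104895.
Step 4: Under H0, t = rho * sqrt((n-2)/(1-rho^2)) = 0.3335 ~ t(10).
Step 5: Two-sided p-value from the t-distribution with 10 df = 0.745609.
Step 6: alpha = 0.05. fail to reject H0.

rho = 0.1049, p = 0.745609, fail to reject H0 at alpha = 0.05.


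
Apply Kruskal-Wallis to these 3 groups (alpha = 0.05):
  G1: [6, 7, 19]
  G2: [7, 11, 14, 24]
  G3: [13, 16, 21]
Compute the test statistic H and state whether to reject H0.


Step 1: Combine all N = 10 observations and assign midranks.
sorted (value, group, rank): (6,G1,1), (7,G1,2.5), (7,G2,2.5), (11,G2,4), (13,G3,5), (14,G2,6), (16,G3,7), (19,G1,8), (21,G3,9), (24,G2,10)
Step 2: Sum ranks within each group.
R_1 = 11.5 (n_1 = 3)
R_2 = 22.5 (n_2 = 4)
R_3 = 21 (n_3 = 3)
Step 3: H = 12/(N(N+1)) * sum(R_i^2/n_i) - 3(N+1)
     = 12/(10*11) * (11.5^2/3 + 22.5^2/4 + 21^2/3) - 3*11
     = 0.109091 * 317.646 - 33
     = 1.652273.
Step 4: Ties present; correction factor C = 1 - 6/(10^3 - 10) = 0.993939. Corrected H = 1.652273 / 0.993939 = 1.662348.
Step 5: Under H0, H ~ chi^2(2); p-value = 0.435538.
Step 6: alpha = 0.05. fail to reject H0.

H = 1.6623, df = 2, p = 0.435538, fail to reject H0.


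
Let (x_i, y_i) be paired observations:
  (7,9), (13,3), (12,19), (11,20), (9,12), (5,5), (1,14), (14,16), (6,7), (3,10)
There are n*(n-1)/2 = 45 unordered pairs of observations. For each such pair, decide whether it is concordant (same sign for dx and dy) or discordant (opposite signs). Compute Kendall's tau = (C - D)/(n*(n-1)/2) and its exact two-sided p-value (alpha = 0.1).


Step 1: Enumerate the 45 unordered pairs (i,j) with i<j and classify each by sign(x_j-x_i) * sign(y_j-y_i).
  (1,2):dx=+6,dy=-6->D; (1,3):dx=+5,dy=+10->C; (1,4):dx=+4,dy=+11->C; (1,5):dx=+2,dy=+3->C
  (1,6):dx=-2,dy=-4->C; (1,7):dx=-6,dy=+5->D; (1,8):dx=+7,dy=+7->C; (1,9):dx=-1,dy=-2->C
  (1,10):dx=-4,dy=+1->D; (2,3):dx=-1,dy=+16->D; (2,4):dx=-2,dy=+17->D; (2,5):dx=-4,dy=+9->D
  (2,6):dx=-8,dy=+2->D; (2,7):dx=-12,dy=+11->D; (2,8):dx=+1,dy=+13->C; (2,9):dx=-7,dy=+4->D
  (2,10):dx=-10,dy=+7->D; (3,4):dx=-1,dy=+1->D; (3,5):dx=-3,dy=-7->C; (3,6):dx=-7,dy=-14->C
  (3,7):dx=-11,dy=-5->C; (3,8):dx=+2,dy=-3->D; (3,9):dx=-6,dy=-12->C; (3,10):dx=-9,dy=-9->C
  (4,5):dx=-2,dy=-8->C; (4,6):dx=-6,dy=-15->C; (4,7):dx=-10,dy=-6->C; (4,8):dx=+3,dy=-4->D
  (4,9):dx=-5,dy=-13->C; (4,10):dx=-8,dy=-10->C; (5,6):dx=-4,dy=-7->C; (5,7):dx=-8,dy=+2->D
  (5,8):dx=+5,dy=+4->C; (5,9):dx=-3,dy=-5->C; (5,10):dx=-6,dy=-2->C; (6,7):dx=-4,dy=+9->D
  (6,8):dx=+9,dy=+11->C; (6,9):dx=+1,dy=+2->C; (6,10):dx=-2,dy=+5->D; (7,8):dx=+13,dy=+2->C
  (7,9):dx=+5,dy=-7->D; (7,10):dx=+2,dy=-4->D; (8,9):dx=-8,dy=-9->C; (8,10):dx=-11,dy=-6->C
  (9,10):dx=-3,dy=+3->D
Step 2: C = 26, D = 19, total pairs = 45.
Step 3: tau = (C - D)/(n(n-1)/2) = (26 - 19)/45 = 0.155556.
Step 4: Exact two-sided p-value (enumerate n! = 3628800 permutations of y under H0): p = 0.600654.
Step 5: alpha = 0.1. fail to reject H0.

tau_b = 0.1556 (C=26, D=19), p = 0.600654, fail to reject H0.


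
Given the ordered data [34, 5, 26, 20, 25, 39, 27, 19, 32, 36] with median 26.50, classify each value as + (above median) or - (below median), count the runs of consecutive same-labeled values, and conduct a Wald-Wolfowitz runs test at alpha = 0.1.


Step 1: Compute median = 26.50; label A = above, B = below.
Labels in order: ABBBBAABAA  (n_A = 5, n_B = 5)
Step 2: Count runs R = 5.
Step 3: Under H0 (random ordering), E[R] = 2*n_A*n_B/(n_A+n_B) + 1 = 2*5*5/10 + 1 = 6.0000.
        Var[R] = 2*n_A*n_B*(2*n_A*n_B - n_A - n_B) / ((n_A+n_B)^2 * (n_A+n_B-1)) = 2000/900 = 2.2222.
        SD[R] = 1.4907.
Step 4: Continuity-corrected z = (R + 0.5 - E[R]) / SD[R] = (5 + 0.5 - 6.0000) / 1.4907 = -0.3354.
Step 5: Two-sided p-value via normal approximation = 2*(1 - Phi(|z|)) = 0.737316.
Step 6: alpha = 0.1. fail to reject H0.

R = 5, z = -0.3354, p = 0.737316, fail to reject H0.


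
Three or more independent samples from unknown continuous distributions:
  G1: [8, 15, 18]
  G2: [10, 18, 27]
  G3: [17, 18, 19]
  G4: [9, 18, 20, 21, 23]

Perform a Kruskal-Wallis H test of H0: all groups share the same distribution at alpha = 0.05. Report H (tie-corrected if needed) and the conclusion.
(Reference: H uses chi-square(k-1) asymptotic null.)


Step 1: Combine all N = 14 observations and assign midranks.
sorted (value, group, rank): (8,G1,1), (9,G4,2), (10,G2,3), (15,G1,4), (17,G3,5), (18,G1,7.5), (18,G2,7.5), (18,G3,7.5), (18,G4,7.5), (19,G3,10), (20,G4,11), (21,G4,12), (23,G4,13), (27,G2,14)
Step 2: Sum ranks within each group.
R_1 = 12.5 (n_1 = 3)
R_2 = 24.5 (n_2 = 3)
R_3 = 22.5 (n_3 = 3)
R_4 = 45.5 (n_4 = 5)
Step 3: H = 12/(N(N+1)) * sum(R_i^2/n_i) - 3(N+1)
     = 12/(14*15) * (12.5^2/3 + 24.5^2/3 + 22.5^2/3 + 45.5^2/5) - 3*15
     = 0.057143 * 834.967 - 45
     = 2.712381.
Step 4: Ties present; correction factor C = 1 - 60/(14^3 - 14) = 0.978022. Corrected H = 2.712381 / 0.978022 = 2.773333.
Step 5: Under H0, H ~ chi^2(3); p-value = 0.427909.
Step 6: alpha = 0.05. fail to reject H0.

H = 2.7733, df = 3, p = 0.427909, fail to reject H0.


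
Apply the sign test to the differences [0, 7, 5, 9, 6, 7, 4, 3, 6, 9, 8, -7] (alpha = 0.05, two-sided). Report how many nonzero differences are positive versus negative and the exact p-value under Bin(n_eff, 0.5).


Step 1: Discard zero differences. Original n = 12; n_eff = number of nonzero differences = 11.
Nonzero differences (with sign): +7, +5, +9, +6, +7, +4, +3, +6, +9, +8, -7
Step 2: Count signs: positive = 10, negative = 1.
Step 3: Under H0: P(positive) = 0.5, so the number of positives S ~ Bin(11, 0.5).
Step 4: Two-sided exact p-value = sum of Bin(11,0.5) probabilities at or below the observed probability = 0.011719.
Step 5: alpha = 0.05. reject H0.

n_eff = 11, pos = 10, neg = 1, p = 0.011719, reject H0.


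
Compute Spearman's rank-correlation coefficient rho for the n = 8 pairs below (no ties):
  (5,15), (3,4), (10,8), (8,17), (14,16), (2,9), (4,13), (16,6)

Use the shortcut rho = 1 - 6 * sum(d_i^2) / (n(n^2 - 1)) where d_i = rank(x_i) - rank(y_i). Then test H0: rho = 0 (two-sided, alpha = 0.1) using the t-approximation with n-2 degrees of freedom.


Step 1: Rank x and y separately (midranks; no ties here).
rank(x): 5->4, 3->2, 10->6, 8->5, 14->7, 2->1, 4->3, 16->8
rank(y): 15->6, 4->1, 8->3, 17->8, 16->7, 9->4, 13->5, 6->2
Step 2: d_i = R_x(i) - R_y(i); compute d_i^2.
  (4-6)^2=4, (2-1)^2=1, (6-3)^2=9, (5-8)^2=9, (7-7)^2=0, (1-4)^2=9, (3-5)^2=4, (8-2)^2=36
sum(d^2) = 72.
Step 3: rho = 1 - 6*72 / (8*(8^2 - 1)) = 1 - 432/504 = 0.142857.
Step 4: Under H0, t = rho * sqrt((n-2)/(1-rho^2)) = 0.3536 ~ t(6).
Step 5: Two-sided p-value from the t-distribution with 6 df = 0.735765.
Step 6: alpha = 0.1. fail to reject H0.

rho = 0.1429, p = 0.735765, fail to reject H0 at alpha = 0.1.


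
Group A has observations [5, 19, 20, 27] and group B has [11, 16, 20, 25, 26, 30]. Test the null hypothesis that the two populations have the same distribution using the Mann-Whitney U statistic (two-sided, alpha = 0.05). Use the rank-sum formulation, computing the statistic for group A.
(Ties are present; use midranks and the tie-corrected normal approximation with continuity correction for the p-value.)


Step 1: Combine and sort all 10 observations; assign midranks.
sorted (value, group): (5,X), (11,Y), (16,Y), (19,X), (20,X), (20,Y), (25,Y), (26,Y), (27,X), (30,Y)
ranks: 5->1, 11->2, 16->3, 19->4, 20->5.5, 20->5.5, 25->7, 26->8, 27->9, 30->10
Step 2: Rank sum for X: R1 = 1 + 4 + 5.5 + 9 = 19.5.
Step 3: U_X = R1 - n1(n1+1)/2 = 19.5 - 4*5/2 = 19.5 - 10 = 9.5.
       U_Y = n1*n2 - U_X = 24 - 9.5 = 14.5.
Step 4: Ties are present, so use the tie-corrected normal approximation (with continuity correction) for the p-value.
Step 5: p-value = 0.668870; compare to alpha = 0.05. fail to reject H0.

U_X = 9.5, p = 0.668870, fail to reject H0 at alpha = 0.05.


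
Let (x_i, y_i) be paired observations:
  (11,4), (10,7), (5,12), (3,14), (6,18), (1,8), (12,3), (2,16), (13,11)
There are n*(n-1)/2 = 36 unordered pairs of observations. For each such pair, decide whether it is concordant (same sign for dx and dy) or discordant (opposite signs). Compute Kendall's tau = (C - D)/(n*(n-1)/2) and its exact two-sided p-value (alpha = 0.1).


Step 1: Enumerate the 36 unordered pairs (i,j) with i<j and classify each by sign(x_j-x_i) * sign(y_j-y_i).
  (1,2):dx=-1,dy=+3->D; (1,3):dx=-6,dy=+8->D; (1,4):dx=-8,dy=+10->D; (1,5):dx=-5,dy=+14->D
  (1,6):dx=-10,dy=+4->D; (1,7):dx=+1,dy=-1->D; (1,8):dx=-9,dy=+12->D; (1,9):dx=+2,dy=+7->C
  (2,3):dx=-5,dy=+5->D; (2,4):dx=-7,dy=+7->D; (2,5):dx=-4,dy=+11->D; (2,6):dx=-9,dy=+1->D
  (2,7):dx=+2,dy=-4->D; (2,8):dx=-8,dy=+9->D; (2,9):dx=+3,dy=+4->C; (3,4):dx=-2,dy=+2->D
  (3,5):dx=+1,dy=+6->C; (3,6):dx=-4,dy=-4->C; (3,7):dx=+7,dy=-9->D; (3,8):dx=-3,dy=+4->D
  (3,9):dx=+8,dy=-1->D; (4,5):dx=+3,dy=+4->C; (4,6):dx=-2,dy=-6->C; (4,7):dx=+9,dy=-11->D
  (4,8):dx=-1,dy=+2->D; (4,9):dx=+10,dy=-3->D; (5,6):dx=-5,dy=-10->C; (5,7):dx=+6,dy=-15->D
  (5,8):dx=-4,dy=-2->C; (5,9):dx=+7,dy=-7->D; (6,7):dx=+11,dy=-5->D; (6,8):dx=+1,dy=+8->C
  (6,9):dx=+12,dy=+3->C; (7,8):dx=-10,dy=+13->D; (7,9):dx=+1,dy=+8->C; (8,9):dx=+11,dy=-5->D
Step 2: C = 11, D = 25, total pairs = 36.
Step 3: tau = (C - D)/(n(n-1)/2) = (11 - 25)/36 = -0.388889.
Step 4: Exact two-sided p-value (enumerate n! = 362880 permutations of y under H0): p = 0.180181.
Step 5: alpha = 0.1. fail to reject H0.

tau_b = -0.3889 (C=11, D=25), p = 0.180181, fail to reject H0.


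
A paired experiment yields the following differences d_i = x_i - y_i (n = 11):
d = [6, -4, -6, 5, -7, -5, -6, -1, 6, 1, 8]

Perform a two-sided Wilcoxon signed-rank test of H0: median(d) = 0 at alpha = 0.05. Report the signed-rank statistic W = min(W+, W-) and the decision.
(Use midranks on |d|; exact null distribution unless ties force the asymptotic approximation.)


Step 1: Drop any zero differences (none here) and take |d_i|.
|d| = [6, 4, 6, 5, 7, 5, 6, 1, 6, 1, 8]
Step 2: Midrank |d_i| (ties get averaged ranks).
ranks: |6|->7.5, |4|->3, |6|->7.5, |5|->4.5, |7|->10, |5|->4.5, |6|->7.5, |1|->1.5, |6|->7.5, |1|->1.5, |8|->11
Step 3: Attach original signs; sum ranks with positive sign and with negative sign.
W+ = 7.5 + 4.5 + 7.5 + 1.5 + 11 = 32
W- = 3 + 7.5 + 10 + 4.5 + 7.5 + 1.5 = 34
(Check: W+ + W- = 66 should equal n(n+1)/2 = 66.)
Step 4: Test statistic W = min(W+, W-) = 32.
Step 5: Ties in |d|, so use the tie-corrected normal approximation.
        E[W] = n(n+1)/4 = 11*12/4 = 33.
        Tie groups: |d|=1 (t=2), |d|=5 (t=2), |d|=6 (t=4); sum(t^3 - t) = 72.
        Var[W] = n(n+1)(2n+1)/24 - sum(t^3-t)/48 = 3036/24 - 72/48 = 125.
        z = (W - E[W]) / sqrt(Var[W]) = (32 - 33) / 11.1803 = -0.0894.
        Two-sided p = 2*Phi(z) = 0.928730.
Step 6: alpha = 0.05. fail to reject H0.

W+ = 32, W- = 34, W = min = 32, p = 0.928730, fail to reject H0.


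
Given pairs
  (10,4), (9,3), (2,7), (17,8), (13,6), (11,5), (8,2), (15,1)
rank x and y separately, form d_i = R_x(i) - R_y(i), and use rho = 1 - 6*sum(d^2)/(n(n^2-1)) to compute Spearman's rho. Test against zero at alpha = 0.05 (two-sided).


Step 1: Rank x and y separately (midranks; no ties here).
rank(x): 10->4, 9->3, 2->1, 17->8, 13->6, 11->5, 8->2, 15->7
rank(y): 4->4, 3->3, 7->7, 8->8, 6->6, 5->5, 2->2, 1->1
Step 2: d_i = R_x(i) - R_y(i); compute d_i^2.
  (4-4)^2=0, (3-3)^2=0, (1-7)^2=36, (8-8)^2=0, (6-6)^2=0, (5-5)^2=0, (2-2)^2=0, (7-1)^2=36
sum(d^2) = 72.
Step 3: rho = 1 - 6*72 / (8*(8^2 - 1)) = 1 - 432/504 = 0.142857.
Step 4: Under H0, t = rho * sqrt((n-2)/(1-rho^2)) = 0.3536 ~ t(6).
Step 5: Two-sided p-value from the t-distribution with 6 df = 0.735765.
Step 6: alpha = 0.05. fail to reject H0.

rho = 0.1429, p = 0.735765, fail to reject H0 at alpha = 0.05.


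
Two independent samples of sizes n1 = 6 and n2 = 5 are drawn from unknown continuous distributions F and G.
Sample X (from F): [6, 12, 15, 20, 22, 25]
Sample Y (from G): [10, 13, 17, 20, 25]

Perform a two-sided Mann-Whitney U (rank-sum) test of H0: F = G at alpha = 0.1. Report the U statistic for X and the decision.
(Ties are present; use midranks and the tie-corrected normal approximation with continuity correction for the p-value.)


Step 1: Combine and sort all 11 observations; assign midranks.
sorted (value, group): (6,X), (10,Y), (12,X), (13,Y), (15,X), (17,Y), (20,X), (20,Y), (22,X), (25,X), (25,Y)
ranks: 6->1, 10->2, 12->3, 13->4, 15->5, 17->6, 20->7.5, 20->7.5, 22->9, 25->10.5, 25->10.5
Step 2: Rank sum for X: R1 = 1 + 3 + 5 + 7.5 + 9 + 10.5 = 36.
Step 3: U_X = R1 - n1(n1+1)/2 = 36 - 6*7/2 = 36 - 21 = 15.
       U_Y = n1*n2 - U_X = 30 - 15 = 15.
Step 4: Ties are present, so use the tie-corrected normal approximation (with continuity correction) for the p-value.
Step 5: p-value = 1.000000; compare to alpha = 0.1. fail to reject H0.

U_X = 15, p = 1.000000, fail to reject H0 at alpha = 0.1.


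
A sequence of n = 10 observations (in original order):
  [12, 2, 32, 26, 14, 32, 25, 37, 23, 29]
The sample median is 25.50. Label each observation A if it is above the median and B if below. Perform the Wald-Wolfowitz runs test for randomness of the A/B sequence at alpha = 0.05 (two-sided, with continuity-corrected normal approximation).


Step 1: Compute median = 25.50; label A = above, B = below.
Labels in order: BBAABABABA  (n_A = 5, n_B = 5)
Step 2: Count runs R = 8.
Step 3: Under H0 (random ordering), E[R] = 2*n_A*n_B/(n_A+n_B) + 1 = 2*5*5/10 + 1 = 6.0000.
        Var[R] = 2*n_A*n_B*(2*n_A*n_B - n_A - n_B) / ((n_A+n_B)^2 * (n_A+n_B-1)) = 2000/900 = 2.2222.
        SD[R] = 1.4907.
Step 4: Continuity-corrected z = (R - 0.5 - E[R]) / SD[R] = (8 - 0.5 - 6.0000) / 1.4907 = 1.0062.
Step 5: Two-sided p-value via normal approximation = 2*(1 - Phi(|z|)) = 0.314305.
Step 6: alpha = 0.05. fail to reject H0.

R = 8, z = 1.0062, p = 0.314305, fail to reject H0.


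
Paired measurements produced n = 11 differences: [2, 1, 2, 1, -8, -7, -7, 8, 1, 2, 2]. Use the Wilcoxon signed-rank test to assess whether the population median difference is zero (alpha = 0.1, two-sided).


Step 1: Drop any zero differences (none here) and take |d_i|.
|d| = [2, 1, 2, 1, 8, 7, 7, 8, 1, 2, 2]
Step 2: Midrank |d_i| (ties get averaged ranks).
ranks: |2|->5.5, |1|->2, |2|->5.5, |1|->2, |8|->10.5, |7|->8.5, |7|->8.5, |8|->10.5, |1|->2, |2|->5.5, |2|->5.5
Step 3: Attach original signs; sum ranks with positive sign and with negative sign.
W+ = 5.5 + 2 + 5.5 + 2 + 10.5 + 2 + 5.5 + 5.5 = 38.5
W- = 10.5 + 8.5 + 8.5 = 27.5
(Check: W+ + W- = 66 should equal n(n+1)/2 = 66.)
Step 4: Test statistic W = min(W+, W-) = 27.5.
Step 5: Ties in |d|, so use the tie-corrected normal approximation.
        E[W] = n(n+1)/4 = 11*12/4 = 33.
        Tie groups: |d|=1 (t=3), |d|=2 (t=4), |d|=7 (t=2), |d|=8 (t=2); sum(t^3 - t) = 96.
        Var[W] = n(n+1)(2n+1)/24 - sum(t^3-t)/48 = 3036/24 - 96/48 = 124.5.
        z = (W - E[W]) / sqrt(Var[W]) = (27.5 - 33) / 11.1580 = -0.4929.
        Two-sided p = 2*Phi(z) = 0.622068.
Step 6: alpha = 0.1. fail to reject H0.

W+ = 38.5, W- = 27.5, W = min = 27.5, p = 0.622068, fail to reject H0.


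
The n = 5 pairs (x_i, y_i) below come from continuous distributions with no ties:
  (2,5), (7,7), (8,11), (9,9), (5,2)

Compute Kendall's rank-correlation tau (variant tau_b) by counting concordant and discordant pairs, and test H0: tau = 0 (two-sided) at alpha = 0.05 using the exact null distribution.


Step 1: Enumerate the 10 unordered pairs (i,j) with i<j and classify each by sign(x_j-x_i) * sign(y_j-y_i).
  (1,2):dx=+5,dy=+2->C; (1,3):dx=+6,dy=+6->C; (1,4):dx=+7,dy=+4->C; (1,5):dx=+3,dy=-3->D
  (2,3):dx=+1,dy=+4->C; (2,4):dx=+2,dy=+2->C; (2,5):dx=-2,dy=-5->C; (3,4):dx=+1,dy=-2->D
  (3,5):dx=-3,dy=-9->C; (4,5):dx=-4,dy=-7->C
Step 2: C = 8, D = 2, total pairs = 10.
Step 3: tau = (C - D)/(n(n-1)/2) = (8 - 2)/10 = 0.600000.
Step 4: Exact two-sided p-value (enumerate n! = 120 permutations of y under H0): p = 0.233333.
Step 5: alpha = 0.05. fail to reject H0.

tau_b = 0.6000 (C=8, D=2), p = 0.233333, fail to reject H0.


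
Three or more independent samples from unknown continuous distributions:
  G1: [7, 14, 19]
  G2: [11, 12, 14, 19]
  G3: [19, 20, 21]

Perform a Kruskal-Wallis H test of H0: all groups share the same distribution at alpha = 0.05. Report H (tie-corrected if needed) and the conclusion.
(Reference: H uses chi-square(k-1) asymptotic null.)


Step 1: Combine all N = 10 observations and assign midranks.
sorted (value, group, rank): (7,G1,1), (11,G2,2), (12,G2,3), (14,G1,4.5), (14,G2,4.5), (19,G1,7), (19,G2,7), (19,G3,7), (20,G3,9), (21,G3,10)
Step 2: Sum ranks within each group.
R_1 = 12.5 (n_1 = 3)
R_2 = 16.5 (n_2 = 4)
R_3 = 26 (n_3 = 3)
Step 3: H = 12/(N(N+1)) * sum(R_i^2/n_i) - 3(N+1)
     = 12/(10*11) * (12.5^2/3 + 16.5^2/4 + 26^2/3) - 3*11
     = 0.109091 * 345.479 - 33
     = 4.688636.
Step 4: Ties present; correction factor C = 1 - 30/(10^3 - 10) = 0.969697. Corrected H = 4.688636 / 0.969697 = 4.835156.
Step 5: Under H0, H ~ chi^2(2); p-value = 0.089137.
Step 6: alpha = 0.05. fail to reject H0.

H = 4.8352, df = 2, p = 0.089137, fail to reject H0.


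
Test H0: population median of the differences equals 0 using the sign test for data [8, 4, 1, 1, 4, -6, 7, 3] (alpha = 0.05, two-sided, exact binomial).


Step 1: Discard zero differences. Original n = 8; n_eff = number of nonzero differences = 8.
Nonzero differences (with sign): +8, +4, +1, +1, +4, -6, +7, +3
Step 2: Count signs: positive = 7, negative = 1.
Step 3: Under H0: P(positive) = 0.5, so the number of positives S ~ Bin(8, 0.5).
Step 4: Two-sided exact p-value = sum of Bin(8,0.5) probabilities at or below the observed probability = 0.070312.
Step 5: alpha = 0.05. fail to reject H0.

n_eff = 8, pos = 7, neg = 1, p = 0.070312, fail to reject H0.


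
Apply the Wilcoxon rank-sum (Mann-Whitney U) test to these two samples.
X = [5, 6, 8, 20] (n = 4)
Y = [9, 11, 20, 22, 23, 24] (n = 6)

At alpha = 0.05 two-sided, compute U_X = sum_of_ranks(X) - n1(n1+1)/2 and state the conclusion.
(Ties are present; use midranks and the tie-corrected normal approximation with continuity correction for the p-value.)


Step 1: Combine and sort all 10 observations; assign midranks.
sorted (value, group): (5,X), (6,X), (8,X), (9,Y), (11,Y), (20,X), (20,Y), (22,Y), (23,Y), (24,Y)
ranks: 5->1, 6->2, 8->3, 9->4, 11->5, 20->6.5, 20->6.5, 22->8, 23->9, 24->10
Step 2: Rank sum for X: R1 = 1 + 2 + 3 + 6.5 = 12.5.
Step 3: U_X = R1 - n1(n1+1)/2 = 12.5 - 4*5/2 = 12.5 - 10 = 2.5.
       U_Y = n1*n2 - U_X = 24 - 2.5 = 21.5.
Step 4: Ties are present, so use the tie-corrected normal approximation (with continuity correction) for the p-value.
Step 5: p-value = 0.054273; compare to alpha = 0.05. fail to reject H0.

U_X = 2.5, p = 0.054273, fail to reject H0 at alpha = 0.05.


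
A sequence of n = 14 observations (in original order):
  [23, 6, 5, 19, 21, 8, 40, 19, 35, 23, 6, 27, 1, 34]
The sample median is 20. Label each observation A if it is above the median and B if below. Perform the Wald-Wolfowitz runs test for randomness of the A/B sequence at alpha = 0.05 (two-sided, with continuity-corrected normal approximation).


Step 1: Compute median = 20; label A = above, B = below.
Labels in order: ABBBABABAABABA  (n_A = 7, n_B = 7)
Step 2: Count runs R = 11.
Step 3: Under H0 (random ordering), E[R] = 2*n_A*n_B/(n_A+n_B) + 1 = 2*7*7/14 + 1 = 8.0000.
        Var[R] = 2*n_A*n_B*(2*n_A*n_B - n_A - n_B) / ((n_A+n_B)^2 * (n_A+n_B-1)) = 8232/2548 = 3.2308.
        SD[R] = 1.7974.
Step 4: Continuity-corrected z = (R - 0.5 - E[R]) / SD[R] = (11 - 0.5 - 8.0000) / 1.7974 = 1.3909.
Step 5: Two-sided p-value via normal approximation = 2*(1 - Phi(|z|)) = 0.164264.
Step 6: alpha = 0.05. fail to reject H0.

R = 11, z = 1.3909, p = 0.164264, fail to reject H0.


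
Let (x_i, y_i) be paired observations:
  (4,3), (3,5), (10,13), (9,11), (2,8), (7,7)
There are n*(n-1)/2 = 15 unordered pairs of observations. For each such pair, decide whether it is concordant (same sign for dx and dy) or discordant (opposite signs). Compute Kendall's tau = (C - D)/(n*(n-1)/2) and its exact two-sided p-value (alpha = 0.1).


Step 1: Enumerate the 15 unordered pairs (i,j) with i<j and classify each by sign(x_j-x_i) * sign(y_j-y_i).
  (1,2):dx=-1,dy=+2->D; (1,3):dx=+6,dy=+10->C; (1,4):dx=+5,dy=+8->C; (1,5):dx=-2,dy=+5->D
  (1,6):dx=+3,dy=+4->C; (2,3):dx=+7,dy=+8->C; (2,4):dx=+6,dy=+6->C; (2,5):dx=-1,dy=+3->D
  (2,6):dx=+4,dy=+2->C; (3,4):dx=-1,dy=-2->C; (3,5):dx=-8,dy=-5->C; (3,6):dx=-3,dy=-6->C
  (4,5):dx=-7,dy=-3->C; (4,6):dx=-2,dy=-4->C; (5,6):dx=+5,dy=-1->D
Step 2: C = 11, D = 4, total pairs = 15.
Step 3: tau = (C - D)/(n(n-1)/2) = (11 - 4)/15 = 0.466667.
Step 4: Exact two-sided p-value (enumerate n! = 720 permutations of y under H0): p = 0.272222.
Step 5: alpha = 0.1. fail to reject H0.

tau_b = 0.4667 (C=11, D=4), p = 0.272222, fail to reject H0.


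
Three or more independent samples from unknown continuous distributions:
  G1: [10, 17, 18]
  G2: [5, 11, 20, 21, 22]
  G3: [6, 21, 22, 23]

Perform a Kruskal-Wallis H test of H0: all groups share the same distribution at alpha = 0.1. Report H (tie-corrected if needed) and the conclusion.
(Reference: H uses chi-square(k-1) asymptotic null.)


Step 1: Combine all N = 12 observations and assign midranks.
sorted (value, group, rank): (5,G2,1), (6,G3,2), (10,G1,3), (11,G2,4), (17,G1,5), (18,G1,6), (20,G2,7), (21,G2,8.5), (21,G3,8.5), (22,G2,10.5), (22,G3,10.5), (23,G3,12)
Step 2: Sum ranks within each group.
R_1 = 14 (n_1 = 3)
R_2 = 31 (n_2 = 5)
R_3 = 33 (n_3 = 4)
Step 3: H = 12/(N(N+1)) * sum(R_i^2/n_i) - 3(N+1)
     = 12/(12*13) * (14^2/3 + 31^2/5 + 33^2/4) - 3*13
     = 0.076923 * 529.783 - 39
     = 1.752564.
Step 4: Ties present; correction factor C = 1 - 12/(12^3 - 12) = 0.993007. Corrected H = 1.752564 / 0.993007 = 1.764906.
Step 5: Under H0, H ~ chi^2(2); p-value = 0.413767.
Step 6: alpha = 0.1. fail to reject H0.

H = 1.7649, df = 2, p = 0.413767, fail to reject H0.


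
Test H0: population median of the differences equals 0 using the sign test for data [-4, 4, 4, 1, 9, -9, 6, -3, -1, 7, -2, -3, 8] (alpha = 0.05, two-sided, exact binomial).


Step 1: Discard zero differences. Original n = 13; n_eff = number of nonzero differences = 13.
Nonzero differences (with sign): -4, +4, +4, +1, +9, -9, +6, -3, -1, +7, -2, -3, +8
Step 2: Count signs: positive = 7, negative = 6.
Step 3: Under H0: P(positive) = 0.5, so the number of positives S ~ Bin(13, 0.5).
Step 4: Two-sided exact p-value = sum of Bin(13,0.5) probabilities at or below the observed probability = 1.000000.
Step 5: alpha = 0.05. fail to reject H0.

n_eff = 13, pos = 7, neg = 6, p = 1.000000, fail to reject H0.


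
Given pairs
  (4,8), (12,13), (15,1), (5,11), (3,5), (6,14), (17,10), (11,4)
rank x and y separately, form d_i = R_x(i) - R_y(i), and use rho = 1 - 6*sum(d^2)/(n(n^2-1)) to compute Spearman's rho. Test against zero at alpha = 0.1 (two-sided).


Step 1: Rank x and y separately (midranks; no ties here).
rank(x): 4->2, 12->6, 15->7, 5->3, 3->1, 6->4, 17->8, 11->5
rank(y): 8->4, 13->7, 1->1, 11->6, 5->3, 14->8, 10->5, 4->2
Step 2: d_i = R_x(i) - R_y(i); compute d_i^2.
  (2-4)^2=4, (6-7)^2=1, (7-1)^2=36, (3-6)^2=9, (1-3)^2=4, (4-8)^2=16, (8-5)^2=9, (5-2)^2=9
sum(d^2) = 88.
Step 3: rho = 1 - 6*88 / (8*(8^2 - 1)) = 1 - 528/504 = -0.047619.
Step 4: Under H0, t = rho * sqrt((n-2)/(1-rho^2)) = -0.1168 ~ t(6).
Step 5: Two-sided p-value from the t-distribution with 6 df = 0.910849.
Step 6: alpha = 0.1. fail to reject H0.

rho = -0.0476, p = 0.910849, fail to reject H0 at alpha = 0.1.


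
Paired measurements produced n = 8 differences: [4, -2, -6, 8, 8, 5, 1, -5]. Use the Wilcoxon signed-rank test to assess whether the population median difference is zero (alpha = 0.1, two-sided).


Step 1: Drop any zero differences (none here) and take |d_i|.
|d| = [4, 2, 6, 8, 8, 5, 1, 5]
Step 2: Midrank |d_i| (ties get averaged ranks).
ranks: |4|->3, |2|->2, |6|->6, |8|->7.5, |8|->7.5, |5|->4.5, |1|->1, |5|->4.5
Step 3: Attach original signs; sum ranks with positive sign and with negative sign.
W+ = 3 + 7.5 + 7.5 + 4.5 + 1 = 23.5
W- = 2 + 6 + 4.5 = 12.5
(Check: W+ + W- = 36 should equal n(n+1)/2 = 36.)
Step 4: Test statistic W = min(W+, W-) = 12.5.
Step 5: Ties in |d|, so use the tie-corrected normal approximation.
        E[W] = n(n+1)/4 = 8*9/4 = 18.
        Tie groups: |d|=5 (t=2), |d|=8 (t=2); sum(t^3 - t) = 12.
        Var[W] = n(n+1)(2n+1)/24 - sum(t^3-t)/48 = 1224/24 - 12/48 = 50.75.
        z = (W - E[W]) / sqrt(Var[W]) = (12.5 - 18) / 7.1239 = -0.7720.
        Two-sided p = 2*Phi(z) = 0.440086.
Step 6: alpha = 0.1. fail to reject H0.

W+ = 23.5, W- = 12.5, W = min = 12.5, p = 0.440086, fail to reject H0.


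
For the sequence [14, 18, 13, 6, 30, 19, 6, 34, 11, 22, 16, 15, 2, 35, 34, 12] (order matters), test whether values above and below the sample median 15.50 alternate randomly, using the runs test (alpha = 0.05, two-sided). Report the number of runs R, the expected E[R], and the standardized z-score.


Step 1: Compute median = 15.50; label A = above, B = below.
Labels in order: BABBAABABAABBAAB  (n_A = 8, n_B = 8)
Step 2: Count runs R = 11.
Step 3: Under H0 (random ordering), E[R] = 2*n_A*n_B/(n_A+n_B) + 1 = 2*8*8/16 + 1 = 9.0000.
        Var[R] = 2*n_A*n_B*(2*n_A*n_B - n_A - n_B) / ((n_A+n_B)^2 * (n_A+n_B-1)) = 14336/3840 = 3.7333.
        SD[R] = 1.9322.
Step 4: Continuity-corrected z = (R - 0.5 - E[R]) / SD[R] = (11 - 0.5 - 9.0000) / 1.9322 = 0.7763.
Step 5: Two-sided p-value via normal approximation = 2*(1 - Phi(|z|)) = 0.437558.
Step 6: alpha = 0.05. fail to reject H0.

R = 11, z = 0.7763, p = 0.437558, fail to reject H0.


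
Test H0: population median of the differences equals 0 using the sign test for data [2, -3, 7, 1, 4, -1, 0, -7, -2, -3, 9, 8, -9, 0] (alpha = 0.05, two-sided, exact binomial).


Step 1: Discard zero differences. Original n = 14; n_eff = number of nonzero differences = 12.
Nonzero differences (with sign): +2, -3, +7, +1, +4, -1, -7, -2, -3, +9, +8, -9
Step 2: Count signs: positive = 6, negative = 6.
Step 3: Under H0: P(positive) = 0.5, so the number of positives S ~ Bin(12, 0.5).
Step 4: Two-sided exact p-value = sum of Bin(12,0.5) probabilities at or below the observed probability = 1.000000.
Step 5: alpha = 0.05. fail to reject H0.

n_eff = 12, pos = 6, neg = 6, p = 1.000000, fail to reject H0.


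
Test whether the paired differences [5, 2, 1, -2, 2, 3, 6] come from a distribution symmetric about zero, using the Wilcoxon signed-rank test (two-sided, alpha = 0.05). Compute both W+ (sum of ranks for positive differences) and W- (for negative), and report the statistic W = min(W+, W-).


Step 1: Drop any zero differences (none here) and take |d_i|.
|d| = [5, 2, 1, 2, 2, 3, 6]
Step 2: Midrank |d_i| (ties get averaged ranks).
ranks: |5|->6, |2|->3, |1|->1, |2|->3, |2|->3, |3|->5, |6|->7
Step 3: Attach original signs; sum ranks with positive sign and with negative sign.
W+ = 6 + 3 + 1 + 3 + 5 + 7 = 25
W- = 3 = 3
(Check: W+ + W- = 28 should equal n(n+1)/2 = 28.)
Step 4: Test statistic W = min(W+, W-) = 3.
Step 5: Ties in |d|, so use the tie-corrected normal approximation.
        E[W] = n(n+1)/4 = 7*8/4 = 14.
        Tie groups: |d|=2 (t=3); sum(t^3 - t) = 24.
        Var[W] = n(n+1)(2n+1)/24 - sum(t^3-t)/48 = 840/24 - 24/48 = 34.5.
        z = (W - E[W]) / sqrt(Var[W]) = (3 - 14) / 5.8737 = -1.8728.
        Two-sided p = 2*Phi(z) = 0.061101.
Step 6: alpha = 0.05. fail to reject H0.

W+ = 25, W- = 3, W = min = 3, p = 0.061101, fail to reject H0.


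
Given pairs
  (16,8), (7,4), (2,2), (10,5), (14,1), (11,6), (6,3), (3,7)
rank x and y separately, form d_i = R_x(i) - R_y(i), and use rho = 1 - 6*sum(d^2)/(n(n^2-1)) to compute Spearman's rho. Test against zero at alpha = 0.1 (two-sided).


Step 1: Rank x and y separately (midranks; no ties here).
rank(x): 16->8, 7->4, 2->1, 10->5, 14->7, 11->6, 6->3, 3->2
rank(y): 8->8, 4->4, 2->2, 5->5, 1->1, 6->6, 3->3, 7->7
Step 2: d_i = R_x(i) - R_y(i); compute d_i^2.
  (8-8)^2=0, (4-4)^2=0, (1-2)^2=1, (5-5)^2=0, (7-1)^2=36, (6-6)^2=0, (3-3)^2=0, (2-7)^2=25
sum(d^2) = 62.
Step 3: rho = 1 - 6*62 / (8*(8^2 - 1)) = 1 - 372/504 = 0.261905.
Step 4: Under H0, t = rho * sqrt((n-2)/(1-rho^2)) = 0.6647 ~ t(6).
Step 5: Two-sided p-value from the t-distribution with 6 df = 0.530923.
Step 6: alpha = 0.1. fail to reject H0.

rho = 0.2619, p = 0.530923, fail to reject H0 at alpha = 0.1.


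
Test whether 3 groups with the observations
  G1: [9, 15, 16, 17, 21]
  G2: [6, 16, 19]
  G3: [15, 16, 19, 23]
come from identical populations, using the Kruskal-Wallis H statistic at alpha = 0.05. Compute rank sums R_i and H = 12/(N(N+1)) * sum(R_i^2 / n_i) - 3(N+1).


Step 1: Combine all N = 12 observations and assign midranks.
sorted (value, group, rank): (6,G2,1), (9,G1,2), (15,G1,3.5), (15,G3,3.5), (16,G1,6), (16,G2,6), (16,G3,6), (17,G1,8), (19,G2,9.5), (19,G3,9.5), (21,G1,11), (23,G3,12)
Step 2: Sum ranks within each group.
R_1 = 30.5 (n_1 = 5)
R_2 = 16.5 (n_2 = 3)
R_3 = 31 (n_3 = 4)
Step 3: H = 12/(N(N+1)) * sum(R_i^2/n_i) - 3(N+1)
     = 12/(12*13) * (30.5^2/5 + 16.5^2/3 + 31^2/4) - 3*13
     = 0.076923 * 517.05 - 39
     = 0.773077.
Step 4: Ties present; correction factor C = 1 - 36/(12^3 - 12) = 0.979021. Corrected H = 0.773077 / 0.979021 = 0.789643.
Step 5: Under H0, H ~ chi^2(2); p-value = 0.673800.
Step 6: alpha = 0.05. fail to reject H0.

H = 0.7896, df = 2, p = 0.673800, fail to reject H0.


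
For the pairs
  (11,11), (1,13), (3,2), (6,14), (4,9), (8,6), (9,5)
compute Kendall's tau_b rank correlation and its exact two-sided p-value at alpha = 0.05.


Step 1: Enumerate the 21 unordered pairs (i,j) with i<j and classify each by sign(x_j-x_i) * sign(y_j-y_i).
  (1,2):dx=-10,dy=+2->D; (1,3):dx=-8,dy=-9->C; (1,4):dx=-5,dy=+3->D; (1,5):dx=-7,dy=-2->C
  (1,6):dx=-3,dy=-5->C; (1,7):dx=-2,dy=-6->C; (2,3):dx=+2,dy=-11->D; (2,4):dx=+5,dy=+1->C
  (2,5):dx=+3,dy=-4->D; (2,6):dx=+7,dy=-7->D; (2,7):dx=+8,dy=-8->D; (3,4):dx=+3,dy=+12->C
  (3,5):dx=+1,dy=+7->C; (3,6):dx=+5,dy=+4->C; (3,7):dx=+6,dy=+3->C; (4,5):dx=-2,dy=-5->C
  (4,6):dx=+2,dy=-8->D; (4,7):dx=+3,dy=-9->D; (5,6):dx=+4,dy=-3->D; (5,7):dx=+5,dy=-4->D
  (6,7):dx=+1,dy=-1->D
Step 2: C = 10, D = 11, total pairs = 21.
Step 3: tau = (C - D)/(n(n-1)/2) = (10 - 11)/21 = -0.047619.
Step 4: Exact two-sided p-value (enumerate n! = 5040 permutations of y under H0): p = 1.000000.
Step 5: alpha = 0.05. fail to reject H0.

tau_b = -0.0476 (C=10, D=11), p = 1.000000, fail to reject H0.


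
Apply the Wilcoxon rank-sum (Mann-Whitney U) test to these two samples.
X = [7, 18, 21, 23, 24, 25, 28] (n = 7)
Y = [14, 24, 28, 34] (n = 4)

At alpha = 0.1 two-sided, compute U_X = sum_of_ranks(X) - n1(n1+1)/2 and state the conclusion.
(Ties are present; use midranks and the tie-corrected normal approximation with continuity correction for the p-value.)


Step 1: Combine and sort all 11 observations; assign midranks.
sorted (value, group): (7,X), (14,Y), (18,X), (21,X), (23,X), (24,X), (24,Y), (25,X), (28,X), (28,Y), (34,Y)
ranks: 7->1, 14->2, 18->3, 21->4, 23->5, 24->6.5, 24->6.5, 25->8, 28->9.5, 28->9.5, 34->11
Step 2: Rank sum for X: R1 = 1 + 3 + 4 + 5 + 6.5 + 8 + 9.5 = 37.
Step 3: U_X = R1 - n1(n1+1)/2 = 37 - 7*8/2 = 37 - 28 = 9.
       U_Y = n1*n2 - U_X = 28 - 9 = 19.
Step 4: Ties are present, so use the tie-corrected normal approximation (with continuity correction) for the p-value.
Step 5: p-value = 0.392932; compare to alpha = 0.1. fail to reject H0.

U_X = 9, p = 0.392932, fail to reject H0 at alpha = 0.1.


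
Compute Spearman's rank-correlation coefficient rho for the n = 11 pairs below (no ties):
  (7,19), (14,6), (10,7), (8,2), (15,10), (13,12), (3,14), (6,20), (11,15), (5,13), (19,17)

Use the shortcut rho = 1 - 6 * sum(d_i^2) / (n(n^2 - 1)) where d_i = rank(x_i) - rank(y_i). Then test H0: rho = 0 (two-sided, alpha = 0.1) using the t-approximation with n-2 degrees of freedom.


Step 1: Rank x and y separately (midranks; no ties here).
rank(x): 7->4, 14->9, 10->6, 8->5, 15->10, 13->8, 3->1, 6->3, 11->7, 5->2, 19->11
rank(y): 19->10, 6->2, 7->3, 2->1, 10->4, 12->5, 14->7, 20->11, 15->8, 13->6, 17->9
Step 2: d_i = R_x(i) - R_y(i); compute d_i^2.
  (4-10)^2=36, (9-2)^2=49, (6-3)^2=9, (5-1)^2=16, (10-4)^2=36, (8-5)^2=9, (1-7)^2=36, (3-11)^2=64, (7-8)^2=1, (2-6)^2=16, (11-9)^2=4
sum(d^2) = 276.
Step 3: rho = 1 - 6*276 / (11*(11^2 - 1)) = 1 - 1656/1320 = -0.254545.
Step 4: Under H0, t = rho * sqrt((n-2)/(1-rho^2)) = -0.7896 ~ t(9).
Step 5: Two-sided p-value from the t-distribution with 9 df = 0.450037.
Step 6: alpha = 0.1. fail to reject H0.

rho = -0.2545, p = 0.450037, fail to reject H0 at alpha = 0.1.


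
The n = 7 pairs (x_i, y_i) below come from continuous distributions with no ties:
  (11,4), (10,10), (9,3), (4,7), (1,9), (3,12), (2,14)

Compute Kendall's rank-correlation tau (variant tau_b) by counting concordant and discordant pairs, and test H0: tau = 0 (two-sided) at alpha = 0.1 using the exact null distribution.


Step 1: Enumerate the 21 unordered pairs (i,j) with i<j and classify each by sign(x_j-x_i) * sign(y_j-y_i).
  (1,2):dx=-1,dy=+6->D; (1,3):dx=-2,dy=-1->C; (1,4):dx=-7,dy=+3->D; (1,5):dx=-10,dy=+5->D
  (1,6):dx=-8,dy=+8->D; (1,7):dx=-9,dy=+10->D; (2,3):dx=-1,dy=-7->C; (2,4):dx=-6,dy=-3->C
  (2,5):dx=-9,dy=-1->C; (2,6):dx=-7,dy=+2->D; (2,7):dx=-8,dy=+4->D; (3,4):dx=-5,dy=+4->D
  (3,5):dx=-8,dy=+6->D; (3,6):dx=-6,dy=+9->D; (3,7):dx=-7,dy=+11->D; (4,5):dx=-3,dy=+2->D
  (4,6):dx=-1,dy=+5->D; (4,7):dx=-2,dy=+7->D; (5,6):dx=+2,dy=+3->C; (5,7):dx=+1,dy=+5->C
  (6,7):dx=-1,dy=+2->D
Step 2: C = 6, D = 15, total pairs = 21.
Step 3: tau = (C - D)/(n(n-1)/2) = (6 - 15)/21 = -0.428571.
Step 4: Exact two-sided p-value (enumerate n! = 5040 permutations of y under H0): p = 0.238889.
Step 5: alpha = 0.1. fail to reject H0.

tau_b = -0.4286 (C=6, D=15), p = 0.238889, fail to reject H0.


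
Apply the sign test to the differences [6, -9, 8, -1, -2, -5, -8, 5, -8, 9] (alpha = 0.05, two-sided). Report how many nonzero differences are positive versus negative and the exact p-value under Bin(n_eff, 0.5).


Step 1: Discard zero differences. Original n = 10; n_eff = number of nonzero differences = 10.
Nonzero differences (with sign): +6, -9, +8, -1, -2, -5, -8, +5, -8, +9
Step 2: Count signs: positive = 4, negative = 6.
Step 3: Under H0: P(positive) = 0.5, so the number of positives S ~ Bin(10, 0.5).
Step 4: Two-sided exact p-value = sum of Bin(10,0.5) probabilities at or below the observed probability = 0.753906.
Step 5: alpha = 0.05. fail to reject H0.

n_eff = 10, pos = 4, neg = 6, p = 0.753906, fail to reject H0.


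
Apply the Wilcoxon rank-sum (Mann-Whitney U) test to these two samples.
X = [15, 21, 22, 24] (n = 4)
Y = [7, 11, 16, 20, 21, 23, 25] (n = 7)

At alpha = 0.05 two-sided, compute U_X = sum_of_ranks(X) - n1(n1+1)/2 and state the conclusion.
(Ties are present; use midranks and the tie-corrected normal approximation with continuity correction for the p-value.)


Step 1: Combine and sort all 11 observations; assign midranks.
sorted (value, group): (7,Y), (11,Y), (15,X), (16,Y), (20,Y), (21,X), (21,Y), (22,X), (23,Y), (24,X), (25,Y)
ranks: 7->1, 11->2, 15->3, 16->4, 20->5, 21->6.5, 21->6.5, 22->8, 23->9, 24->10, 25->11
Step 2: Rank sum for X: R1 = 3 + 6.5 + 8 + 10 = 27.5.
Step 3: U_X = R1 - n1(n1+1)/2 = 27.5 - 4*5/2 = 27.5 - 10 = 17.5.
       U_Y = n1*n2 - U_X = 28 - 17.5 = 10.5.
Step 4: Ties are present, so use the tie-corrected normal approximation (with continuity correction) for the p-value.
Step 5: p-value = 0.569872; compare to alpha = 0.05. fail to reject H0.

U_X = 17.5, p = 0.569872, fail to reject H0 at alpha = 0.05.
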